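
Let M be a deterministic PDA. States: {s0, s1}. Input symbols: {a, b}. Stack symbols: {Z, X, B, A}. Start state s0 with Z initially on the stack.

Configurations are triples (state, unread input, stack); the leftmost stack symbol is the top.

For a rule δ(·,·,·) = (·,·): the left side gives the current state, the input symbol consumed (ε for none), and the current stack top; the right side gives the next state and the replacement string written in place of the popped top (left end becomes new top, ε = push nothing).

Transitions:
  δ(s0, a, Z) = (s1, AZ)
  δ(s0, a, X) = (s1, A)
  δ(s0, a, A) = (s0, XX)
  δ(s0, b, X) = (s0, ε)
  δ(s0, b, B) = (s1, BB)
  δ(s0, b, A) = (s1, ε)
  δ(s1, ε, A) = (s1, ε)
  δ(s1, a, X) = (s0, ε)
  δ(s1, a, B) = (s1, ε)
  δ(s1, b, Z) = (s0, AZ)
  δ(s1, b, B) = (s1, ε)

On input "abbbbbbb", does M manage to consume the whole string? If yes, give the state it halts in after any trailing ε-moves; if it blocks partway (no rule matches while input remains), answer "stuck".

(s0, abbbbbbb, Z)
  read a, top Z: go to s1, push AZ → (s1, bbbbbbb, AZ)
  ε-move, top A: go to s1, push ε → (s1, bbbbbbb, Z)
  read b, top Z: go to s0, push AZ → (s0, bbbbbb, AZ)
  read b, top A: go to s1, push ε → (s1, bbbbb, Z)
  read b, top Z: go to s0, push AZ → (s0, bbbb, AZ)
  read b, top A: go to s1, push ε → (s1, bbb, Z)
  read b, top Z: go to s0, push AZ → (s0, bb, AZ)
  read b, top A: go to s1, push ε → (s1, b, Z)
  read b, top Z: go to s0, push AZ → (s0, ε, AZ)
All input consumed; M is in state s0.

s0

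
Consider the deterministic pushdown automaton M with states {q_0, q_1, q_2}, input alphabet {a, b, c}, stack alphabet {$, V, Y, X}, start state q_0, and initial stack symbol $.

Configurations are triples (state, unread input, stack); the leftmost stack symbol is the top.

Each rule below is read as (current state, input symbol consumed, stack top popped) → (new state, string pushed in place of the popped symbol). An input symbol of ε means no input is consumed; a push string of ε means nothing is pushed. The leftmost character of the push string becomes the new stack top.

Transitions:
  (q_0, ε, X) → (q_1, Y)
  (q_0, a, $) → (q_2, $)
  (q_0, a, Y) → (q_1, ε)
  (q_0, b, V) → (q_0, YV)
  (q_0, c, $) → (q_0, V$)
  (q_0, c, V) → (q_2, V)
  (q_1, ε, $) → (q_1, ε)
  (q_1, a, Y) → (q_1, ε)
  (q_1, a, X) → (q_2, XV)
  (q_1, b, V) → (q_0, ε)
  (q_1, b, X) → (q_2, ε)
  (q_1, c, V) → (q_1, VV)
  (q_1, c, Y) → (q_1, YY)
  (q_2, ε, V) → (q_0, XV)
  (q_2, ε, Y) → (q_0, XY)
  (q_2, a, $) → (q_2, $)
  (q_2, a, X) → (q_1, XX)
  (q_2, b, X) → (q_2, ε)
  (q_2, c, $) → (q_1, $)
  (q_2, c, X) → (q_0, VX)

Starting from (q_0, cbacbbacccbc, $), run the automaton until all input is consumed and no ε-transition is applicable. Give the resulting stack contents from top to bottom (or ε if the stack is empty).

(q_0, cbacbbacccbc, $)
  read c, top $: go to q_0, push V$ → (q_0, bacbbacccbc, V$)
  read b, top V: go to q_0, push YV → (q_0, acbbacccbc, YV$)
  read a, top Y: go to q_1, push ε → (q_1, cbbacccbc, V$)
  read c, top V: go to q_1, push VV → (q_1, bbacccbc, VV$)
  read b, top V: go to q_0, push ε → (q_0, bacccbc, V$)
  read b, top V: go to q_0, push YV → (q_0, acccbc, YV$)
  read a, top Y: go to q_1, push ε → (q_1, cccbc, V$)
  read c, top V: go to q_1, push VV → (q_1, ccbc, VV$)
  read c, top V: go to q_1, push VV → (q_1, cbc, VVV$)
  read c, top V: go to q_1, push VV → (q_1, bc, VVVV$)
  read b, top V: go to q_0, push ε → (q_0, c, VVV$)
  read c, top V: go to q_2, push V → (q_2, ε, VVV$)
  ε-move, top V: go to q_0, push XV → (q_0, ε, XVVV$)
  ε-move, top X: go to q_1, push Y → (q_1, ε, YVVV$)
All input consumed in state q_1 with stack YVVV$.

YVVV$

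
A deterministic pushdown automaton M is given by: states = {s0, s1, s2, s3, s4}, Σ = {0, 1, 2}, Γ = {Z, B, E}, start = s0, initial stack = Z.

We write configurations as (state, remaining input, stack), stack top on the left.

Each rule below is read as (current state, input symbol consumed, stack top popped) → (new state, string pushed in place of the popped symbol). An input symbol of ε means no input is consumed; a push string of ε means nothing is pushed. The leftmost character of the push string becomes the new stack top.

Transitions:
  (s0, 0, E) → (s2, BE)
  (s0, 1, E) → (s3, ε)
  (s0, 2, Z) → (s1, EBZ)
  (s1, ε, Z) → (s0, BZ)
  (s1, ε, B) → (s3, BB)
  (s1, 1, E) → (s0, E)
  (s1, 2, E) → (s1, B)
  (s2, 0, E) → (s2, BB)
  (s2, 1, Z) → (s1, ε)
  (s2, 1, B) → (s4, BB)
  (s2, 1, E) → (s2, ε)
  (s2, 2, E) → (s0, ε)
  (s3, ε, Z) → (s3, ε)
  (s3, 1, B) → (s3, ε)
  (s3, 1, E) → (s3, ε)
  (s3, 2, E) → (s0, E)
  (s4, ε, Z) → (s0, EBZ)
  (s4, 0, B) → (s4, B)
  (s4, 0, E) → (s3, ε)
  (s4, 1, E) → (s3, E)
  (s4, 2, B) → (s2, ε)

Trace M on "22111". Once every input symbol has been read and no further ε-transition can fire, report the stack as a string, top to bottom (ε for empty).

(s0, 22111, Z)
  read 2, top Z: go to s1, push EBZ → (s1, 2111, EBZ)
  read 2, top E: go to s1, push B → (s1, 111, BBZ)
  ε-move, top B: go to s3, push BB → (s3, 111, BBBZ)
  read 1, top B: go to s3, push ε → (s3, 11, BBZ)
  read 1, top B: go to s3, push ε → (s3, 1, BZ)
  read 1, top B: go to s3, push ε → (s3, ε, Z)
  ε-move, top Z: go to s3, push ε → (s3, ε, ε)
All input consumed in state s3 with stack ε.

ε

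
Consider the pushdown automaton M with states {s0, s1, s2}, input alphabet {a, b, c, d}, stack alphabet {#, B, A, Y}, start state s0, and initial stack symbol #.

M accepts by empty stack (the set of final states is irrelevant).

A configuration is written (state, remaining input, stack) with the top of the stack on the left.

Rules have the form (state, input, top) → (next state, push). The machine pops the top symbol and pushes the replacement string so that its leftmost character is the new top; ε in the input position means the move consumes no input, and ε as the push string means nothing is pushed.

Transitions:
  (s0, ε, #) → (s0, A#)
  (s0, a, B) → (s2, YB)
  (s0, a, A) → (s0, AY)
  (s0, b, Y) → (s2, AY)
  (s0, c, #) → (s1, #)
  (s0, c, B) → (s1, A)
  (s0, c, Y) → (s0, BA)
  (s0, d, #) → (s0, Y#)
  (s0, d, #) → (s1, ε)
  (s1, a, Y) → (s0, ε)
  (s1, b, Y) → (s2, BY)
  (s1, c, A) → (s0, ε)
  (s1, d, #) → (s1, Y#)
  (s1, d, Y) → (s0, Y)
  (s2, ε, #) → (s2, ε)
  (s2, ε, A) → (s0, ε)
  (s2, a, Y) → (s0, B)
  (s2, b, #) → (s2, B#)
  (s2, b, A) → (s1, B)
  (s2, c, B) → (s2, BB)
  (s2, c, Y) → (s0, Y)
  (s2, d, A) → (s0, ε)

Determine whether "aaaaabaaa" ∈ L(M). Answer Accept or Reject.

No computation consumes all input and empties the stack.

Reject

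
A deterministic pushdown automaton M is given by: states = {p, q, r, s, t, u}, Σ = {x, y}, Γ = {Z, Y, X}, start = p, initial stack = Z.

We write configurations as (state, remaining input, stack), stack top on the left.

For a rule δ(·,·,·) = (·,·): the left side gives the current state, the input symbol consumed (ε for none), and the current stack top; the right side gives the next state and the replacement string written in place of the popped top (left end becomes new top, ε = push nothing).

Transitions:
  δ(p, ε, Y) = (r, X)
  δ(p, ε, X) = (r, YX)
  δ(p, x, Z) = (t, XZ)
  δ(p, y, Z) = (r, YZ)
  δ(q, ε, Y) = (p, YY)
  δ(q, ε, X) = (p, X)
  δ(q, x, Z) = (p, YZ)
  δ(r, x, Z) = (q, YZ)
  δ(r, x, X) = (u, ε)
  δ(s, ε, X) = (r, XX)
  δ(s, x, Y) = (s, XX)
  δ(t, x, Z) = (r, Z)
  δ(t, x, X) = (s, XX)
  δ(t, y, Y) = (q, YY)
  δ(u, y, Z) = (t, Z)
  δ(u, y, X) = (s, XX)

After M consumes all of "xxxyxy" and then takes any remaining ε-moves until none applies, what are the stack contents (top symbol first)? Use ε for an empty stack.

(p, xxxyxy, Z)
  read x, top Z: go to t, push XZ → (t, xxyxy, XZ)
  read x, top X: go to s, push XX → (s, xyxy, XXZ)
  ε-move, top X: go to r, push XX → (r, xyxy, XXXZ)
  read x, top X: go to u, push ε → (u, yxy, XXZ)
  read y, top X: go to s, push XX → (s, xy, XXXZ)
  ε-move, top X: go to r, push XX → (r, xy, XXXXZ)
  read x, top X: go to u, push ε → (u, y, XXXZ)
  read y, top X: go to s, push XX → (s, ε, XXXXZ)
  ε-move, top X: go to r, push XX → (r, ε, XXXXXZ)
All input consumed in state r with stack XXXXXZ.

XXXXXZ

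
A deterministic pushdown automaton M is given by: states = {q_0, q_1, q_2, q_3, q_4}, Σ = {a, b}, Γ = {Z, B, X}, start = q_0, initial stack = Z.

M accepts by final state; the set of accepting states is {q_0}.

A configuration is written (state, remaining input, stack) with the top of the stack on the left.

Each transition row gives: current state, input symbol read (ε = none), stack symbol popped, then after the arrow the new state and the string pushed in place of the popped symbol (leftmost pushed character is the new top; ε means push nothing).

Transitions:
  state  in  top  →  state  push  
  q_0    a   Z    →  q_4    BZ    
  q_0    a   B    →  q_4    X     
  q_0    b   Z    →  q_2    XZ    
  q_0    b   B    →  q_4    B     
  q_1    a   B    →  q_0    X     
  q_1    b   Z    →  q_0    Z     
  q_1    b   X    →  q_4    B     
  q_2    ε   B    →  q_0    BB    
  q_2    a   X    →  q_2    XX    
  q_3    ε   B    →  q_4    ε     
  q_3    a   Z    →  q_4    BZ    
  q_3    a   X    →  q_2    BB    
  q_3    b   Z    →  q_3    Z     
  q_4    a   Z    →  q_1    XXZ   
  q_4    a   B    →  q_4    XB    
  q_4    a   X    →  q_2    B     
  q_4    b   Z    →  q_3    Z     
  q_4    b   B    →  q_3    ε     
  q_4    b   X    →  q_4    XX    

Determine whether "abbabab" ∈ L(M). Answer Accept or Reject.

(q_0, abbabab, Z)
  read a, top Z: go to q_4, push BZ → (q_4, bbabab, BZ)
  read b, top B: go to q_3, push ε → (q_3, babab, Z)
  read b, top Z: go to q_3, push Z → (q_3, abab, Z)
  read a, top Z: go to q_4, push BZ → (q_4, bab, BZ)
  read b, top B: go to q_3, push ε → (q_3, ab, Z)
  read a, top Z: go to q_4, push BZ → (q_4, b, BZ)
  read b, top B: go to q_3, push ε → (q_3, ε, Z)
All input consumed; state q_3 ∉ F and no further ε-move applies.

Reject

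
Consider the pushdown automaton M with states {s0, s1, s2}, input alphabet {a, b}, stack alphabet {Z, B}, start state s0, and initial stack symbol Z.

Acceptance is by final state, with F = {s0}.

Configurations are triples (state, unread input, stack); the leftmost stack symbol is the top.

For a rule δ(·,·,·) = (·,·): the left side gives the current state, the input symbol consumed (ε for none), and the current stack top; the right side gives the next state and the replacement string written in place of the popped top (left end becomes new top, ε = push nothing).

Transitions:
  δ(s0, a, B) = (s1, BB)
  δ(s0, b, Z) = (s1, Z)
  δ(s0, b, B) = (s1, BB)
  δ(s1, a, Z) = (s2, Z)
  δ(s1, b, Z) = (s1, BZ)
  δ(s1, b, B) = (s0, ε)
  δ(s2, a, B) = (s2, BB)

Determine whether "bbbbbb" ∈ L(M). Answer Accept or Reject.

One accepting computation: (s0, bbbbbb, Z) ⊢ (s1, bbbbb, Z) ⊢ (s1, bbbb, BZ) ⊢ (s0, bbb, Z) ⊢ (s1, bb, Z) ⊢ (s1, b, BZ) ⊢ (s0, ε, Z)
All input consumed and state s0 ∈ F.

Accept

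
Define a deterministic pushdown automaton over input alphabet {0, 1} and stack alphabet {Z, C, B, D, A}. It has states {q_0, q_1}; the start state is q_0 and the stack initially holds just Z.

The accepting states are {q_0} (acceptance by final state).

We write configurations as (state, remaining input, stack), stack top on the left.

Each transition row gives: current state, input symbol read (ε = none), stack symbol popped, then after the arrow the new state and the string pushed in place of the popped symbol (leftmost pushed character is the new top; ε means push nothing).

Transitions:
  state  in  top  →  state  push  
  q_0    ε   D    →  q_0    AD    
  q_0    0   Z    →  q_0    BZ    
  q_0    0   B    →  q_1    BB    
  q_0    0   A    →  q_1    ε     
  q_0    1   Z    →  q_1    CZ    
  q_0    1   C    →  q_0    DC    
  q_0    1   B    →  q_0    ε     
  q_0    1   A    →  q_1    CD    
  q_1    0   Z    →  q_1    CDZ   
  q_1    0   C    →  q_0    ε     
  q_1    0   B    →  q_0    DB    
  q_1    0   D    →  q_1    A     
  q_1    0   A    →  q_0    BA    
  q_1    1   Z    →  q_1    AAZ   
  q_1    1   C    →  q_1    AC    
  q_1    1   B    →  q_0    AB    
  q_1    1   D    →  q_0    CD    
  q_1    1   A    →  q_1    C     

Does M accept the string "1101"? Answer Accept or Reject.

(q_0, 1101, Z) ⊢ (q_1, 101, CZ) ⊢ (q_1, 01, ACZ) ⊢ (q_0, 1, BACZ) ⊢ (q_0, ε, ACZ)
All input consumed; state q_0 ∈ F.

Accept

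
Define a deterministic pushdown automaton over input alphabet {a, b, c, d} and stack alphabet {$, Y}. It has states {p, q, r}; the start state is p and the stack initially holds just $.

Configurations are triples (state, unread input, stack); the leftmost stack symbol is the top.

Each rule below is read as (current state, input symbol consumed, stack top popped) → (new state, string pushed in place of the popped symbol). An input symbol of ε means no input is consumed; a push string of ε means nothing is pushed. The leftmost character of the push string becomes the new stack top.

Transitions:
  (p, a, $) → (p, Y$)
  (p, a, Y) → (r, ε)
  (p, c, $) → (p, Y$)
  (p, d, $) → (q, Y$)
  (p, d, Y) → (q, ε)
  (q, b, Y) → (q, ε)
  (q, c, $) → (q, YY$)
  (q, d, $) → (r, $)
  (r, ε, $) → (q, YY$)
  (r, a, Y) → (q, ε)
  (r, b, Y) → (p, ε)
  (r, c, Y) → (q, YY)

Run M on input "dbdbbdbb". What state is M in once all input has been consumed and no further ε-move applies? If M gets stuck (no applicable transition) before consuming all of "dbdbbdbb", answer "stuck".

q

(p, dbdbbdbb, $) ⊢ (q, bdbbdbb, Y$) ⊢ (q, dbbdbb, $) ⊢ (r, bbdbb, $) ⊢ (q, bbdbb, YY$) ⊢ (q, bdbb, Y$) ⊢ (q, dbb, $) ⊢ (r, bb, $) ⊢ (q, bb, YY$) ⊢ (q, b, Y$) ⊢ (q, ε, $)
All input consumed; M is in state q.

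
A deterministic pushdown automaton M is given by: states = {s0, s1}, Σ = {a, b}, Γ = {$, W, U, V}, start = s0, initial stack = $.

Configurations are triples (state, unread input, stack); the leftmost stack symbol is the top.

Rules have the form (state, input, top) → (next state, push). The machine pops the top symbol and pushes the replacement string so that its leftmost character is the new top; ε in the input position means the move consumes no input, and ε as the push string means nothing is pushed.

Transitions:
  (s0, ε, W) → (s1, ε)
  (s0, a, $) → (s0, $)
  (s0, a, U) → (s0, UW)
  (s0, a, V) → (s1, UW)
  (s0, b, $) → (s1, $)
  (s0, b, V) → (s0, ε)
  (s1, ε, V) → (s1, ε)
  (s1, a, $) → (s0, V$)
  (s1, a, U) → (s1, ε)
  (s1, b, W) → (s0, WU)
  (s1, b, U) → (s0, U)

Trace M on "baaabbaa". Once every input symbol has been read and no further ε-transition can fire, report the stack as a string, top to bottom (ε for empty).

UWW$

(s0, baaabbaa, $) ⊢ (s1, aaabbaa, $) ⊢ (s0, aabbaa, V$) ⊢ (s1, abbaa, UW$) ⊢ (s1, bbaa, W$) ⊢ (s0, baa, WU$) ⊢ (s1, baa, U$) ⊢ (s0, aa, U$) ⊢ (s0, a, UW$) ⊢ (s0, ε, UWW$)
All input consumed in state s0 with stack UWW$.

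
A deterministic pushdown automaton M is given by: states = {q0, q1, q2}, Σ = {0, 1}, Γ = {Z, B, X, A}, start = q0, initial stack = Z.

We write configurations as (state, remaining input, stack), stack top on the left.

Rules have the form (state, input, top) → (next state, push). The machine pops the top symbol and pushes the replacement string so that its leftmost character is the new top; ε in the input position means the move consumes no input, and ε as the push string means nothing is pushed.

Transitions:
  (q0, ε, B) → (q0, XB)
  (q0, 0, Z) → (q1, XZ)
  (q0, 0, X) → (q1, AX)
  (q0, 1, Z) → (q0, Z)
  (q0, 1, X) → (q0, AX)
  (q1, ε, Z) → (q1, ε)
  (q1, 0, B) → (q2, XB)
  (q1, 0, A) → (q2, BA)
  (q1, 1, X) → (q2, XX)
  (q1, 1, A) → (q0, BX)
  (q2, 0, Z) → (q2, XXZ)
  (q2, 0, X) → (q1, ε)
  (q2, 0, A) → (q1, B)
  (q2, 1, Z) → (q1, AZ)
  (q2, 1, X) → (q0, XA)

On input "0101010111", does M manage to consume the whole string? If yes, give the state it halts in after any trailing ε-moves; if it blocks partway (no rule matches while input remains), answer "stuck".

q0

(q0, 0101010111, Z)
  read 0, top Z: go to q1, push XZ → (q1, 101010111, XZ)
  read 1, top X: go to q2, push XX → (q2, 01010111, XXZ)
  read 0, top X: go to q1, push ε → (q1, 1010111, XZ)
  read 1, top X: go to q2, push XX → (q2, 010111, XXZ)
  read 0, top X: go to q1, push ε → (q1, 10111, XZ)
  read 1, top X: go to q2, push XX → (q2, 0111, XXZ)
  read 0, top X: go to q1, push ε → (q1, 111, XZ)
  read 1, top X: go to q2, push XX → (q2, 11, XXZ)
  read 1, top X: go to q0, push XA → (q0, 1, XAXZ)
  read 1, top X: go to q0, push AX → (q0, ε, AXAXZ)
All input consumed; M is in state q0.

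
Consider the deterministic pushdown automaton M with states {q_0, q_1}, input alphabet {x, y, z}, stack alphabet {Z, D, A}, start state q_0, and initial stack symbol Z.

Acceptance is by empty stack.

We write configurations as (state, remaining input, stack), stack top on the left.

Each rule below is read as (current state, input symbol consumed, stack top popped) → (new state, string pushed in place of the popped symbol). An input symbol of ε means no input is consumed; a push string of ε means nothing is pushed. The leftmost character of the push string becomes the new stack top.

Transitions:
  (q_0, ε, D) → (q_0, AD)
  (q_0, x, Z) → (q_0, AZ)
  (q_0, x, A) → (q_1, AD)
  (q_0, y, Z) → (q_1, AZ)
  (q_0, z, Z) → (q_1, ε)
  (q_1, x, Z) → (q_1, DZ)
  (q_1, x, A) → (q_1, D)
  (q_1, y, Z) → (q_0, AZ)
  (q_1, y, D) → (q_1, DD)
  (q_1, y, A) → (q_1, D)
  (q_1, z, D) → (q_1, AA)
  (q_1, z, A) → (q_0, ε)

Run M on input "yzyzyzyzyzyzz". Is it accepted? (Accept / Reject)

(q_0, yzyzyzyzyzyzz, Z)
  read y, top Z: go to q_1, push AZ → (q_1, zyzyzyzyzyzz, AZ)
  read z, top A: go to q_0, push ε → (q_0, yzyzyzyzyzz, Z)
  read y, top Z: go to q_1, push AZ → (q_1, zyzyzyzyzz, AZ)
  read z, top A: go to q_0, push ε → (q_0, yzyzyzyzz, Z)
  read y, top Z: go to q_1, push AZ → (q_1, zyzyzyzz, AZ)
  read z, top A: go to q_0, push ε → (q_0, yzyzyzz, Z)
  read y, top Z: go to q_1, push AZ → (q_1, zyzyzz, AZ)
  read z, top A: go to q_0, push ε → (q_0, yzyzz, Z)
  read y, top Z: go to q_1, push AZ → (q_1, zyzz, AZ)
  read z, top A: go to q_0, push ε → (q_0, yzz, Z)
  read y, top Z: go to q_1, push AZ → (q_1, zz, AZ)
  read z, top A: go to q_0, push ε → (q_0, z, Z)
  read z, top Z: go to q_1, push ε → (q_1, ε, ε)
All input consumed and the stack is empty.

Accept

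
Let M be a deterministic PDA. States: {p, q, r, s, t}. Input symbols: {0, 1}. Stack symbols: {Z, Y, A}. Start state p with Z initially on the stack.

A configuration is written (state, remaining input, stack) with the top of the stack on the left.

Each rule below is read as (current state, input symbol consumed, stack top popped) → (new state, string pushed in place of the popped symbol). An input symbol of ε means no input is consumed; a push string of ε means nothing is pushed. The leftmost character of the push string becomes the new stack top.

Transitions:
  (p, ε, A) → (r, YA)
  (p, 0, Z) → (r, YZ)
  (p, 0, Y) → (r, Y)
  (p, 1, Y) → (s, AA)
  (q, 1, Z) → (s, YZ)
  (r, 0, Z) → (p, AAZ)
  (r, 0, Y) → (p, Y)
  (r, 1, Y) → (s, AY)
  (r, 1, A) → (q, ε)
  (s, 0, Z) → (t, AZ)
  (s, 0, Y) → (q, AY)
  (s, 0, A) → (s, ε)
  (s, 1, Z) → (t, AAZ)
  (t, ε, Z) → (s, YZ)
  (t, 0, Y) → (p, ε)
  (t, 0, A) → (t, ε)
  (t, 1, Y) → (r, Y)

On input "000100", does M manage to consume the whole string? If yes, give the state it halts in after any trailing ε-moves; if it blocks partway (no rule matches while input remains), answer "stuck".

q

(p, 000100, Z) ⊢ (r, 00100, YZ) ⊢ (p, 0100, YZ) ⊢ (r, 100, YZ) ⊢ (s, 00, AYZ) ⊢ (s, 0, YZ) ⊢ (q, ε, AYZ)
All input consumed; M is in state q.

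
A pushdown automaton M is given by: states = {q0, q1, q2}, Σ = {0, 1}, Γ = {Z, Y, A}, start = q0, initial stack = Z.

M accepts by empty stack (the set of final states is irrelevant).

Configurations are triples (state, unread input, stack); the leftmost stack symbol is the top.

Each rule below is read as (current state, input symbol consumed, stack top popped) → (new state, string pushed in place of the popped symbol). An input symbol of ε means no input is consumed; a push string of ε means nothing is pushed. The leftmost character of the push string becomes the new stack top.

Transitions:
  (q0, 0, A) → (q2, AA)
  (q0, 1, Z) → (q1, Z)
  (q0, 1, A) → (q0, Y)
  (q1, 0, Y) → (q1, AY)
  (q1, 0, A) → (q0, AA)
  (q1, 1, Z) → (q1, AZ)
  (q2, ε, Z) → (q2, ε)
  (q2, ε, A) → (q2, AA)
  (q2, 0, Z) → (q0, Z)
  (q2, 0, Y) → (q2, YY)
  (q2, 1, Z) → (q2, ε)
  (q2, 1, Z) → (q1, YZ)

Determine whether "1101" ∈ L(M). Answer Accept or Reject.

No computation consumes all input and empties the stack.

Reject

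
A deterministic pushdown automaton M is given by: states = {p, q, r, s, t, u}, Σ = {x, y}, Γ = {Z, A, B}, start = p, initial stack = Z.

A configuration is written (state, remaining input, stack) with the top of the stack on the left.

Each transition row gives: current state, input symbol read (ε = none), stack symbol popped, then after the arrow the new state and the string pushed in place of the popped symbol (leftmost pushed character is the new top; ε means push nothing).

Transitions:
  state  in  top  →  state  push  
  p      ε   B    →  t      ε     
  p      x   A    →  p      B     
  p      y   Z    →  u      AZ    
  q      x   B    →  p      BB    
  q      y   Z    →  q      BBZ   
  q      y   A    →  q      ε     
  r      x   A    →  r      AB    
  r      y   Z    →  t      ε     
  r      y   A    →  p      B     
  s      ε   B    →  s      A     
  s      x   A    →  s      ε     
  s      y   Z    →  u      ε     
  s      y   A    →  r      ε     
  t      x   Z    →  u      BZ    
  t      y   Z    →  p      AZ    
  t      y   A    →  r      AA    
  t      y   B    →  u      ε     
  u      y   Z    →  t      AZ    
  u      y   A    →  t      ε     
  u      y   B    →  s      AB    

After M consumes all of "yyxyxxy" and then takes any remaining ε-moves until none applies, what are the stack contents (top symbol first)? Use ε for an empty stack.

(p, yyxyxxy, Z) ⊢ (u, yxyxxy, AZ) ⊢ (t, xyxxy, Z) ⊢ (u, yxxy, BZ) ⊢ (s, xxy, ABZ) ⊢ (s, xy, BZ) ⊢ (s, xy, AZ) ⊢ (s, y, Z) ⊢ (u, ε, ε)
All input consumed in state u with stack ε.

ε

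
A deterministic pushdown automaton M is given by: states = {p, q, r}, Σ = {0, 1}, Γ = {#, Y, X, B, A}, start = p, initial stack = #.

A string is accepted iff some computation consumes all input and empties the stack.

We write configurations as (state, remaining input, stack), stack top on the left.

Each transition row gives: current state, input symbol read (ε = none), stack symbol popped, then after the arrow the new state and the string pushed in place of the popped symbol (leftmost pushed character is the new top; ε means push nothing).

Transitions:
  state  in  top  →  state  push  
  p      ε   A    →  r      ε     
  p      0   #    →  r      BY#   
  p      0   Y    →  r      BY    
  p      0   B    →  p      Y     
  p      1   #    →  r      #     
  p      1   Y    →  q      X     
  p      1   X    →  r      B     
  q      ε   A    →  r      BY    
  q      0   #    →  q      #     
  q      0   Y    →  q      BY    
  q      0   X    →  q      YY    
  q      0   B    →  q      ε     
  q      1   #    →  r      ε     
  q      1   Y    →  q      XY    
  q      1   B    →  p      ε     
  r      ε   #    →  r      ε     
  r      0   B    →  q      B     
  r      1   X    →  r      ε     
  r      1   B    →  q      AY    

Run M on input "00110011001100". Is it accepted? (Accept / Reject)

(p, 00110011001100, #)
  read 0, top #: go to r, push BY# → (r, 0110011001100, BY#)
  read 0, top B: go to q, push B → (q, 110011001100, BY#)
  read 1, top B: go to p, push ε → (p, 10011001100, Y#)
  read 1, top Y: go to q, push X → (q, 0011001100, X#)
  read 0, top X: go to q, push YY → (q, 011001100, YY#)
  read 0, top Y: go to q, push BY → (q, 11001100, BYY#)
  read 1, top B: go to p, push ε → (p, 1001100, YY#)
  read 1, top Y: go to q, push X → (q, 001100, XY#)
  read 0, top X: go to q, push YY → (q, 01100, YYY#)
  read 0, top Y: go to q, push BY → (q, 1100, BYYY#)
  read 1, top B: go to p, push ε → (p, 100, YYY#)
  read 1, top Y: go to q, push X → (q, 00, XYY#)
  read 0, top X: go to q, push YY → (q, 0, YYYY#)
  read 0, top Y: go to q, push BY → (q, ε, BYYYY#)
All input consumed; stack is BYYYY#, not empty, and no further ε-move applies.

Reject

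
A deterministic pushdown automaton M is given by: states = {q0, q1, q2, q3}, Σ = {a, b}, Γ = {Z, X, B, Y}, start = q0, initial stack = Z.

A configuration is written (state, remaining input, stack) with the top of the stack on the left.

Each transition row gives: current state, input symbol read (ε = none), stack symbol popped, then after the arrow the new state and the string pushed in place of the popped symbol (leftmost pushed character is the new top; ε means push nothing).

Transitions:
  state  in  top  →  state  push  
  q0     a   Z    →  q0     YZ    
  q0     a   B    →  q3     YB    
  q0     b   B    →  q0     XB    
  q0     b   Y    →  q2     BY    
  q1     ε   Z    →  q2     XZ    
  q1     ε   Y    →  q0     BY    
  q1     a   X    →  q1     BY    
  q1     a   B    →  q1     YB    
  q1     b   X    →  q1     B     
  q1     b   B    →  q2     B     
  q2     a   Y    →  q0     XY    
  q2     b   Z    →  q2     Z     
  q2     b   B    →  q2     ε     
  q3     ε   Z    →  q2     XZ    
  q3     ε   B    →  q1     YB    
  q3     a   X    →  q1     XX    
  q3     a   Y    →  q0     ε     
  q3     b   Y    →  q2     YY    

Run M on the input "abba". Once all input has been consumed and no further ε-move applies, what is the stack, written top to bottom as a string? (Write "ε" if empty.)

XYZ

(q0, abba, Z)
  read a, top Z: go to q0, push YZ → (q0, bba, YZ)
  read b, top Y: go to q2, push BY → (q2, ba, BYZ)
  read b, top B: go to q2, push ε → (q2, a, YZ)
  read a, top Y: go to q0, push XY → (q0, ε, XYZ)
All input consumed in state q0 with stack XYZ.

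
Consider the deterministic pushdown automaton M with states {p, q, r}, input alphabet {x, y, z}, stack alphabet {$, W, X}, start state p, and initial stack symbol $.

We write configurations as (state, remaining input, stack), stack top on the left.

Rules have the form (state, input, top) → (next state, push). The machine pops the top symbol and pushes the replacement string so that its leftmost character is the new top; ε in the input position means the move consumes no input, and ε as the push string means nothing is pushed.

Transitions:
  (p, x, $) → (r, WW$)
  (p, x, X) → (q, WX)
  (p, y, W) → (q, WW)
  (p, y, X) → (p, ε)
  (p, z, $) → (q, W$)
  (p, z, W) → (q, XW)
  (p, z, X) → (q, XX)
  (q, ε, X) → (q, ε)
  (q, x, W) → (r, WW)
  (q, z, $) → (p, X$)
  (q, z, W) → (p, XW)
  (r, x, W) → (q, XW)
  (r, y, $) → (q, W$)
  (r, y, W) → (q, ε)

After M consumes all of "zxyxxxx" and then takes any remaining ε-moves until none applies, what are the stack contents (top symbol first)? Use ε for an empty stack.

(p, zxyxxxx, $)
  read z, top $: go to q, push W$ → (q, xyxxxx, W$)
  read x, top W: go to r, push WW → (r, yxxxx, WW$)
  read y, top W: go to q, push ε → (q, xxxx, W$)
  read x, top W: go to r, push WW → (r, xxx, WW$)
  read x, top W: go to q, push XW → (q, xx, XWW$)
  ε-move, top X: go to q, push ε → (q, xx, WW$)
  read x, top W: go to r, push WW → (r, x, WWW$)
  read x, top W: go to q, push XW → (q, ε, XWWW$)
  ε-move, top X: go to q, push ε → (q, ε, WWW$)
All input consumed in state q with stack WWW$.

WWW$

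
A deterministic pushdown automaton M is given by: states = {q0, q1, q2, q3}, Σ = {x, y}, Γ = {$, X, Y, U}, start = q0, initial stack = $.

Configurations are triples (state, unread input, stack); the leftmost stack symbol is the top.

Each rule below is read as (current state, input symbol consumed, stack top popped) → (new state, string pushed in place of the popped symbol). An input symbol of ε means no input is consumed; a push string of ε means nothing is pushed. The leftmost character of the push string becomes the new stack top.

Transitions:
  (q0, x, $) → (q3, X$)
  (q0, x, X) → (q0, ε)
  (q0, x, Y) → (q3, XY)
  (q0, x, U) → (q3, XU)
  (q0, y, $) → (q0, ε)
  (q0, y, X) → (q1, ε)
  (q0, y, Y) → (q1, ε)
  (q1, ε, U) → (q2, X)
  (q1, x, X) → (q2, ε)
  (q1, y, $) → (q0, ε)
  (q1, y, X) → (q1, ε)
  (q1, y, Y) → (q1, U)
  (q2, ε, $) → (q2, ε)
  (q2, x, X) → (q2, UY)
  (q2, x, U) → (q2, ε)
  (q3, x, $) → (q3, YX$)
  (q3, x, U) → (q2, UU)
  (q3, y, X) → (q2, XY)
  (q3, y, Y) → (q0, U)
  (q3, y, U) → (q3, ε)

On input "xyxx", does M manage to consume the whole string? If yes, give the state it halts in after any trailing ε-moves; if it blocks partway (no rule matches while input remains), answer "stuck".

(q0, xyxx, $) ⊢ (q3, yxx, X$) ⊢ (q2, xx, XY$) ⊢ (q2, x, UYY$) ⊢ (q2, ε, YY$)
All input consumed; M is in state q2.

q2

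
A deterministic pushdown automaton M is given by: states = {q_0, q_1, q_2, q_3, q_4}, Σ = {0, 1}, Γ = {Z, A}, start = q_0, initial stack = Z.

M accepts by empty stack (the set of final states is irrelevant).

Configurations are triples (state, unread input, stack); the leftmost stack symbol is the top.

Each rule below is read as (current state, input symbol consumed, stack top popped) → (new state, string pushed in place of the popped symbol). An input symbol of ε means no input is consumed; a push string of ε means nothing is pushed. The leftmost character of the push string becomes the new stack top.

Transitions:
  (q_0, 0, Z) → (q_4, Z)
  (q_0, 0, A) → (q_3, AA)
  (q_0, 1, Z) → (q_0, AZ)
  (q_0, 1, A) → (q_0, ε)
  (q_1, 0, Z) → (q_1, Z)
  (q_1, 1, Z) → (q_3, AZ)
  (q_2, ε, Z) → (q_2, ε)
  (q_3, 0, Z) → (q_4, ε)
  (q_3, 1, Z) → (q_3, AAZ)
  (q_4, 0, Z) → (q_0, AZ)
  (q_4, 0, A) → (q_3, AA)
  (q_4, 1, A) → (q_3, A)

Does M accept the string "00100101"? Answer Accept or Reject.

(q_0, 00100101, Z)
  read 0, top Z: go to q_4, push Z → (q_4, 0100101, Z)
  read 0, top Z: go to q_0, push AZ → (q_0, 100101, AZ)
  read 1, top A: go to q_0, push ε → (q_0, 00101, Z)
  read 0, top Z: go to q_4, push Z → (q_4, 0101, Z)
  read 0, top Z: go to q_0, push AZ → (q_0, 101, AZ)
  read 1, top A: go to q_0, push ε → (q_0, 01, Z)
  read 0, top Z: go to q_4, push Z → (q_4, 1, Z)
No transition applies at (q_4, 1, Z); input not fully consumed.

Reject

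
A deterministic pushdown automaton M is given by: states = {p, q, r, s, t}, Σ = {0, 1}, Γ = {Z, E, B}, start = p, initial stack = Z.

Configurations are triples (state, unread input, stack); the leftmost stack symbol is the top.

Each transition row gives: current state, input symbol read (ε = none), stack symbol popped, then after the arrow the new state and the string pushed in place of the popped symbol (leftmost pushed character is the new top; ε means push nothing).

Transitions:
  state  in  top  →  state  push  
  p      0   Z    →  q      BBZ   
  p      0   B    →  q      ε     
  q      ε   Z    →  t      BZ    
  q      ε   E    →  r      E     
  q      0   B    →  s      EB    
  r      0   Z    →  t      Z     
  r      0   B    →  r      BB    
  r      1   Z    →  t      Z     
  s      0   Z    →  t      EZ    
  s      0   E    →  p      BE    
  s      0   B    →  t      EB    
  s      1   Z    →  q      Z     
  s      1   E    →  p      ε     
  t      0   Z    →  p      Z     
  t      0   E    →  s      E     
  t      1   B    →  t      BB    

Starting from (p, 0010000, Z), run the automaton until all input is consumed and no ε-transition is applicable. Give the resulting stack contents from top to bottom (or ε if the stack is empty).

(p, 0010000, Z)
  read 0, top Z: go to q, push BBZ → (q, 010000, BBZ)
  read 0, top B: go to s, push EB → (s, 10000, EBBZ)
  read 1, top E: go to p, push ε → (p, 0000, BBZ)
  read 0, top B: go to q, push ε → (q, 000, BZ)
  read 0, top B: go to s, push EB → (s, 00, EBZ)
  read 0, top E: go to p, push BE → (p, 0, BEBZ)
  read 0, top B: go to q, push ε → (q, ε, EBZ)
  ε-move, top E: go to r, push E → (r, ε, EBZ)
All input consumed in state r with stack EBZ.

EBZ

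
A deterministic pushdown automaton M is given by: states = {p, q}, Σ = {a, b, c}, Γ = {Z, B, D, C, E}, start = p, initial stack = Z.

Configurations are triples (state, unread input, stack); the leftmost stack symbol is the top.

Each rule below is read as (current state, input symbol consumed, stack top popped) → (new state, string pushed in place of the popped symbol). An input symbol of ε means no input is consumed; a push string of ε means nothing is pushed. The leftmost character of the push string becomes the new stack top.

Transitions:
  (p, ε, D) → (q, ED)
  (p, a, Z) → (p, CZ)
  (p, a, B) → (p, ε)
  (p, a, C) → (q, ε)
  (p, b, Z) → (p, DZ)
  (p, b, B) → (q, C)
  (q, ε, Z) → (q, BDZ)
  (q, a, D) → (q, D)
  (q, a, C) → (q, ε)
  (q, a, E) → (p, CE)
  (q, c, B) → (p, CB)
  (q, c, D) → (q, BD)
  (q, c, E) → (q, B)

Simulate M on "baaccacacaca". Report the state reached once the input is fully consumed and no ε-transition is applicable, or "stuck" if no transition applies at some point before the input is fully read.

q

(p, baaccacacaca, Z)
  read b, top Z: go to p, push DZ → (p, aaccacacaca, DZ)
  ε-move, top D: go to q, push ED → (q, aaccacacaca, EDZ)
  read a, top E: go to p, push CE → (p, accacacaca, CEDZ)
  read a, top C: go to q, push ε → (q, ccacacaca, EDZ)
  read c, top E: go to q, push B → (q, cacacaca, BDZ)
  read c, top B: go to p, push CB → (p, acacaca, CBDZ)
  read a, top C: go to q, push ε → (q, cacaca, BDZ)
  read c, top B: go to p, push CB → (p, acaca, CBDZ)
  read a, top C: go to q, push ε → (q, caca, BDZ)
  read c, top B: go to p, push CB → (p, aca, CBDZ)
  read a, top C: go to q, push ε → (q, ca, BDZ)
  read c, top B: go to p, push CB → (p, a, CBDZ)
  read a, top C: go to q, push ε → (q, ε, BDZ)
All input consumed; M is in state q.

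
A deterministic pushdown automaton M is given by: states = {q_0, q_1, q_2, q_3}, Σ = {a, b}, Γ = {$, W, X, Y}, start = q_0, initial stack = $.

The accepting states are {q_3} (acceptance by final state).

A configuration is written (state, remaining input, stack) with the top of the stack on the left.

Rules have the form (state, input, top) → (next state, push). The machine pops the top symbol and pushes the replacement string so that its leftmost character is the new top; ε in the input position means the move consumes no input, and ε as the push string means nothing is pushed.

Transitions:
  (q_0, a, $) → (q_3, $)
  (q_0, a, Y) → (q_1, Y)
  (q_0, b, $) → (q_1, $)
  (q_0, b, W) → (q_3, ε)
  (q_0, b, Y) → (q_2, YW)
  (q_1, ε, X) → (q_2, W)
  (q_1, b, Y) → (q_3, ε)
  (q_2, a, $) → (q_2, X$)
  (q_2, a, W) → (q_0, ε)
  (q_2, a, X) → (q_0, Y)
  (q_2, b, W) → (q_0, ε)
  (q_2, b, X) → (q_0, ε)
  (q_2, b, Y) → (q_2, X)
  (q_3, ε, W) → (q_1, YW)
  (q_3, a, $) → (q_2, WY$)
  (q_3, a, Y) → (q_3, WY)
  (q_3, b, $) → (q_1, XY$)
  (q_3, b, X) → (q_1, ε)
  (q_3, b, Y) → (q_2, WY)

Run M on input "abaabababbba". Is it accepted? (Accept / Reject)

(q_0, abaabababbba, $) ⊢ (q_3, baabababbba, $) ⊢ (q_1, aabababbba, XY$) ⊢ (q_2, aabababbba, WY$) ⊢ (q_0, abababbba, Y$) ⊢ (q_1, bababbba, Y$) ⊢ (q_3, ababbba, $) ⊢ (q_2, babbba, WY$) ⊢ (q_0, abbba, Y$) ⊢ (q_1, bbba, Y$) ⊢ (q_3, bba, $) ⊢ (q_1, ba, XY$) ⊢ (q_2, ba, WY$) ⊢ (q_0, a, Y$) ⊢ (q_1, ε, Y$)
All input consumed; state q_1 ∉ F and no further ε-move applies.

Reject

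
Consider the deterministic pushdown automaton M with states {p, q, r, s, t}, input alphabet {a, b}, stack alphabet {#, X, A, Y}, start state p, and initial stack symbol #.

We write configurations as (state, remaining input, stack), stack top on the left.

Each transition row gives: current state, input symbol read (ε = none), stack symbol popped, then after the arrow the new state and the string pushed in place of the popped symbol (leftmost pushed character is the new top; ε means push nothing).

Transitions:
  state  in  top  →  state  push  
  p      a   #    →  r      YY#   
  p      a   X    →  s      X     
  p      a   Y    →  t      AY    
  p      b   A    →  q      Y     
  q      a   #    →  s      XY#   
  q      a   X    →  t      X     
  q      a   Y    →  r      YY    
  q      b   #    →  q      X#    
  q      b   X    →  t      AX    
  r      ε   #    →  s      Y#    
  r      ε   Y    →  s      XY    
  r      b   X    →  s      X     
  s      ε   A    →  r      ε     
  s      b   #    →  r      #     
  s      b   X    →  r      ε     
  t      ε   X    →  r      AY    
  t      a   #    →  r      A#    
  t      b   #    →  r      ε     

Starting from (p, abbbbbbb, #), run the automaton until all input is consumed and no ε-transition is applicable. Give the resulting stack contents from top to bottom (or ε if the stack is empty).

XYY#

(p, abbbbbbb, #) ⊢ (r, bbbbbbb, YY#) ⊢ (s, bbbbbbb, XYY#) ⊢ (r, bbbbbb, YY#) ⊢ (s, bbbbbb, XYY#) ⊢ (r, bbbbb, YY#) ⊢ (s, bbbbb, XYY#) ⊢ (r, bbbb, YY#) ⊢ (s, bbbb, XYY#) ⊢ (r, bbb, YY#) ⊢ (s, bbb, XYY#) ⊢ (r, bb, YY#) ⊢ (s, bb, XYY#) ⊢ (r, b, YY#) ⊢ (s, b, XYY#) ⊢ (r, ε, YY#) ⊢ (s, ε, XYY#)
All input consumed in state s with stack XYY#.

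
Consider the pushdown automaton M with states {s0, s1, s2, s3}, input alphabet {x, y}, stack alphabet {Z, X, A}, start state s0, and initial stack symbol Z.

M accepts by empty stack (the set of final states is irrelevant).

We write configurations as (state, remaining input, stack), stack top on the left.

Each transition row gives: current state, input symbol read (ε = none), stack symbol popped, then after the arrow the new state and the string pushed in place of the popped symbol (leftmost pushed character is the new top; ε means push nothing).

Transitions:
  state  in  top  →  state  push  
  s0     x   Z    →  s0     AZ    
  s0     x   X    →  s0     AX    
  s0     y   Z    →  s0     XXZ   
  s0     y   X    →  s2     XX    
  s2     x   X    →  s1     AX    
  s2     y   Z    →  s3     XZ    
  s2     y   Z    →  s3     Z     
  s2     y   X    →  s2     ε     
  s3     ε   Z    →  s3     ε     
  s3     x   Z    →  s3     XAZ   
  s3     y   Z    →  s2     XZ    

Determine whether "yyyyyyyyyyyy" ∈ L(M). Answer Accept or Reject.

Accept

One accepting computation: (s0, yyyyyyyyyyyy, Z) ⊢ (s0, yyyyyyyyyyy, XXZ) ⊢ (s2, yyyyyyyyyy, XXXZ) ⊢ (s2, yyyyyyyyy, XXZ) ⊢ (s2, yyyyyyyy, XZ) ⊢ (s2, yyyyyyy, Z) ⊢ (s3, yyyyyy, Z) ⊢ (s2, yyyyy, XZ) ⊢ (s2, yyyy, Z) ⊢ (s3, yyy, Z) ⊢ (s2, yy, XZ) ⊢ (s2, y, Z) ⊢ (s3, ε, Z) ⊢ (s3, ε, ε)
All input consumed and the stack is empty.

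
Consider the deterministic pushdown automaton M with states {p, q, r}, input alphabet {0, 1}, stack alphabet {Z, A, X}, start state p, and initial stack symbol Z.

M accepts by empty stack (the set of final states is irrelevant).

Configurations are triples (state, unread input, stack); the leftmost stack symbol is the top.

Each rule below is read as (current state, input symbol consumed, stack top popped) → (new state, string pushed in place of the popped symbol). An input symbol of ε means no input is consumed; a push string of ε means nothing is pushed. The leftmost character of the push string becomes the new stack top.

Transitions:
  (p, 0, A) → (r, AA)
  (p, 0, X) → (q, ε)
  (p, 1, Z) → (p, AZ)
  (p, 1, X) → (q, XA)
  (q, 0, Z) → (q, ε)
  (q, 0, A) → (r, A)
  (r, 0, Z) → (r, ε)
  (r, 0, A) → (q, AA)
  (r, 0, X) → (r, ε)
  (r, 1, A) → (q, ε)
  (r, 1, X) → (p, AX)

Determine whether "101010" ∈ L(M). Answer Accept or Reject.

Accept

(p, 101010, Z) ⊢ (p, 01010, AZ) ⊢ (r, 1010, AAZ) ⊢ (q, 010, AZ) ⊢ (r, 10, AZ) ⊢ (q, 0, Z) ⊢ (q, ε, ε)
All input consumed and the stack is empty.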